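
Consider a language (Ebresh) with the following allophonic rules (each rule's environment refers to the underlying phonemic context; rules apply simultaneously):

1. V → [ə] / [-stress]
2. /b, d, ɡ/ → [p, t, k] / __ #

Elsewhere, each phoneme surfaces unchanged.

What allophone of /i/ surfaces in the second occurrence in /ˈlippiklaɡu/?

[ə]

/i/ (between /p/ and /k/) occurs in an unstressed syllable → [ə] by rule 1.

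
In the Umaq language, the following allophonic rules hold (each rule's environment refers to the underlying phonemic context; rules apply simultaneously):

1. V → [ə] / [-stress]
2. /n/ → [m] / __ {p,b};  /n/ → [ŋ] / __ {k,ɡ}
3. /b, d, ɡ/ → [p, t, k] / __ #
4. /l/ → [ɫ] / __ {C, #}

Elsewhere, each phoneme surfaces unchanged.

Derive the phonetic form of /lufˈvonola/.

[ləfˈvonələ]

/l/ (word-initial) is in the target of rule 4 but the environment (word-finally or immediately before a consonant) is not met → [l].
/u/ (between /l/ and /f/) occurs in an unstressed syllable → [ə] by rule 1.
/f/ stays [f].
/v/ (between /f/ and /o/): no rule targets it → [v].
/o/ (between /v/ and /n/): rule 1 targets it, but not in an unstressed syllable → unchanged [o].
/n/ (between /o/ and /o/) fails the environment for rule 2, so it stays [n].
/o/ (between /n/ and /l/) occurs in an unstressed syllable → [ə] by rule 1.
/l/ (between /o/ and /a/) is in the target of rule 4 but the environment (word-finally or immediately before a consonant) is not met → [l].
Rule 1 applies to /a/ (word-final: in an unstressed syllable) → [ə].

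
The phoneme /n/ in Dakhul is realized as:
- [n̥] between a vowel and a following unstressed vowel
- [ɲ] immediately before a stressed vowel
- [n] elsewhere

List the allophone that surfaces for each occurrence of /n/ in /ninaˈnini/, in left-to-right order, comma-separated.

Occurrence 1 (position 1): no conditioning environment matches → elsewhere allophone [n].
Occurrence 2 (position 3): between a vowel and a following unstressed vowel → [n̥].
Occurrence 3 (position 5): immediately before a stressed vowel → [ɲ].
Occurrence 4 (position 7): between a vowel and a following unstressed vowel → [n̥].

[n], [n̥], [ɲ], [n̥]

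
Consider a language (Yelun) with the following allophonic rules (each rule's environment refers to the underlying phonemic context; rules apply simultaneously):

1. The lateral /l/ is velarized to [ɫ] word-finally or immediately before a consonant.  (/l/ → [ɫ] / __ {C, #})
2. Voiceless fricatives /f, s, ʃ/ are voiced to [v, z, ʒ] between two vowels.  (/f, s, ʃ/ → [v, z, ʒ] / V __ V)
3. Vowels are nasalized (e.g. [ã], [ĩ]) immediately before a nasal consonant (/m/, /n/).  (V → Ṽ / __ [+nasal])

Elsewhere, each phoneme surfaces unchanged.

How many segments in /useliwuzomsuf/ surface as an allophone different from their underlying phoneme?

Segments that undergo a rule: /s/ → [z] (rule 2); /o/ → [õ] (rule 3).
All other segments surface unchanged.

2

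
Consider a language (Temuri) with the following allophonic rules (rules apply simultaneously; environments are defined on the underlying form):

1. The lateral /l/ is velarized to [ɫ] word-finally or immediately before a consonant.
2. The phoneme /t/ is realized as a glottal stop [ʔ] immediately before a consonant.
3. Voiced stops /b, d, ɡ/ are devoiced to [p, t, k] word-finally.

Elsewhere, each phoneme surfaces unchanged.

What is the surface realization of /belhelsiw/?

/b/ (word-initial) is in the target of rule 3 but the environment (word-finally) is not met → [b].
/e/ (between /b/ and /l/): no rule targets it → [e].
/l/ (between /e/ and /h/) occurs word-finally or immediately before a consonant → [ɫ] by rule 1.
/h/ — not in any rule's target class → [h].
/e/ (between /h/ and /l/): no rule targets it → [e].
Rule 1 applies to /l/ (between /e/ and /s/: word-finally or immediately before a consonant) → [ɫ].
/s/ — not in any rule's target class → [s].
/i/ (between /s/ and /w/) is unaffected → [i].
/w/ (word-final): no rule targets it → [w].

[beɫheɫsiw]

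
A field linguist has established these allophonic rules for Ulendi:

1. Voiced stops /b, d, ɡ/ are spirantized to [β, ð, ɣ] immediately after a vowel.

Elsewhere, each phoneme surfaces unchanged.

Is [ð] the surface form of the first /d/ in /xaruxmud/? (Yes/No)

Yes

/d/ meets the environment for rule 1 (immediately after a vowel) → [ð].
The actual realization is [ð], which matches [ð].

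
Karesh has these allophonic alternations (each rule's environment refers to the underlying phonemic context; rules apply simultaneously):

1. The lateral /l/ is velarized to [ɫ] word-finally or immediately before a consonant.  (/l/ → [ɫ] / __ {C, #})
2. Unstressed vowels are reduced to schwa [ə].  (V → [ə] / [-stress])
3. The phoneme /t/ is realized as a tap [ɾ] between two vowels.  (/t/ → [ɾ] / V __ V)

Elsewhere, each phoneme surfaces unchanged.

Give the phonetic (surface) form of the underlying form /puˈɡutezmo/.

[pəˈɡuɾəzmə]

/u/ — between /p/ and /ɡ/, in an unstressed syllable — surfaces as [ə] (rule 2).
/u/ (between /ɡ/ and /t/): rule 2 targets it, but not in an unstressed syllable → unchanged [u].
Rule 3 applies to /t/ (between /u/ and /e/: between two vowels) → [ɾ].
/e/ — between /t/ and /z/, in an unstressed syllable — surfaces as [ə] (rule 2).
/o/ — word-final, in an unstressed syllable — surfaces as [ə] (rule 2).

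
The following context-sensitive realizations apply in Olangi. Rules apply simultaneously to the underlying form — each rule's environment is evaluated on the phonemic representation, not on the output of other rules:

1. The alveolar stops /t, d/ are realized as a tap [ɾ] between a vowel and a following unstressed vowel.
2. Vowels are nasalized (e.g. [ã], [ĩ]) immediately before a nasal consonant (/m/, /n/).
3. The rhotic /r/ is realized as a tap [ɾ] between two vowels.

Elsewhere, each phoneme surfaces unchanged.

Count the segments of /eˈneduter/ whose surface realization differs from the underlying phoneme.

Segments that undergo a rule: /e/ → [ẽ] (rule 2); /d/ → [ɾ] (rule 1); /t/ → [ɾ] (rule 1).
All other segments surface unchanged.

3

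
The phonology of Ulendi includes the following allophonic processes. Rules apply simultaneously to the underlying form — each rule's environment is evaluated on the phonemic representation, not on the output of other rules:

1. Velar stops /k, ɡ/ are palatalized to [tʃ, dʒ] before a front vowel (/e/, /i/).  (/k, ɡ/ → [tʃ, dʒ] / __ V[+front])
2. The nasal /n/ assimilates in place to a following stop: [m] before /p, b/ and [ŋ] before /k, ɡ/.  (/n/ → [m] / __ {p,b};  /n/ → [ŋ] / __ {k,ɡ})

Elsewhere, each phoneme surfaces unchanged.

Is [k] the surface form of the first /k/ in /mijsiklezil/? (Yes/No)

/k/ (between /i/ and /l/) fails the environment for rule 1, so it stays [k].
The actual realization is [k], which matches [k].

Yes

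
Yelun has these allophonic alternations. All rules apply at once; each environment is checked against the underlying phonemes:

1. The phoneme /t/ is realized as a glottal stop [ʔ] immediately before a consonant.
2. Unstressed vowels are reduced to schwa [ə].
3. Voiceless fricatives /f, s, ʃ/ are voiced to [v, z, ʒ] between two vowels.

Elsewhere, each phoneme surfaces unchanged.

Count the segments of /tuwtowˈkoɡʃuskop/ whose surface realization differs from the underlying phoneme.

Segments that undergo a rule: /u/ → [ə] (rule 2); /o/ → [ə] (rule 2); /u/ → [ə] (rule 2); /o/ → [ə] (rule 2).
All other segments surface unchanged.

4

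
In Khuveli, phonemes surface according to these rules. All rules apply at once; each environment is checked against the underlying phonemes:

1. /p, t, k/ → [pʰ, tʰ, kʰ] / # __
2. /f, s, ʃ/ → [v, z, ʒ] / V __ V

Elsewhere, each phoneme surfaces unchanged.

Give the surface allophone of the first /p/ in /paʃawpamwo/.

/p/ meets the environment for rule 1 (word-initially) → [pʰ].

[pʰ]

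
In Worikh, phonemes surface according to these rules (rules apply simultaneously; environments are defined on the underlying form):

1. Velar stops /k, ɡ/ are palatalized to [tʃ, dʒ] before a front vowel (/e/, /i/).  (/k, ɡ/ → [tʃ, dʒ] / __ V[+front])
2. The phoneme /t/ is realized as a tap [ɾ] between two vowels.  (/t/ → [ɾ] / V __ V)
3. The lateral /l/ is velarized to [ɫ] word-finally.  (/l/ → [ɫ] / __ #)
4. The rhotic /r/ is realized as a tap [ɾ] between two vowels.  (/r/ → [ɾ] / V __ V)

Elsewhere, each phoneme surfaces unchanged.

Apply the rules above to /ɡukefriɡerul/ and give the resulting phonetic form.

[ɡutʃefridʒeɾuɫ]

/ɡ/ (word-initial) fails the environment for rule 1, so it stays [ɡ].
/u/ — not in any rule's target class → [u].
/k/ (between /u/ and /e/): before a front vowel, so rule 1 applies → [tʃ].
/e/ (between /k/ and /f/) is unaffected → [e].
/f/ (between /e/ and /r/) is unaffected → [f].
/r/ (between /f/ and /i/): rule 4 targets it, but not between two vowels → unchanged [r].
/i/ (between /r/ and /ɡ/): no rule targets it → [i].
Rule 1 applies to /ɡ/ (between /i/ and /e/: before a front vowel) → [dʒ].
/e/ — not in any rule's target class → [e].
/r/ (between /e/ and /u/) occurs between two vowels → [ɾ] by rule 4.
/u/ (between /r/ and /l/): no rule targets it → [u].
Rule 3 applies to /l/ (word-final: word-finally) → [ɫ].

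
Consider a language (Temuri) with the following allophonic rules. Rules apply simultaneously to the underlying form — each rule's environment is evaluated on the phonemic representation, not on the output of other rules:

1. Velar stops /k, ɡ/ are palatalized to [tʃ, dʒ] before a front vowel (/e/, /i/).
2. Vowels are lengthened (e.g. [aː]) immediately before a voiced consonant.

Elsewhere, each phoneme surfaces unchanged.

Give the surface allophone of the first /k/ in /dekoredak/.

/k/ (between /e/ and /o/) is in the target of rule 1 but the environment (before a front vowel) is not met → [k].

[k]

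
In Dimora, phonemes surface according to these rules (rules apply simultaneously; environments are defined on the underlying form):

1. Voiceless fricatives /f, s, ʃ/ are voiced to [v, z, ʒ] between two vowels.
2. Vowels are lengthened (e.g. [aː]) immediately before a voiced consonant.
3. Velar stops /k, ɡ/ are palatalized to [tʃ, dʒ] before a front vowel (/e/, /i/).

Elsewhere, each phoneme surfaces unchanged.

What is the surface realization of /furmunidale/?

/f/ (word-initial): rule 1 targets it, but not between two vowels → unchanged [f].
/u/ (between /f/ and /r/) occurs before a voiced consonant → [uː] by rule 2.
/r/ — not in any rule's target class → [r].
/m/ stays [m].
Rule 2 applies to /u/ (between /m/ and /n/: before a voiced consonant) → [uː].
/n/ (between /u/ and /i/) is unaffected → [n].
/i/ — between /n/ and /d/, before a voiced consonant — surfaces as [iː] (rule 2).
/d/ (between /i/ and /a/): no rule targets it → [d].
/a/ (between /d/ and /l/) occurs before a voiced consonant → [aː] by rule 2.
/l/ (between /a/ and /e/): no rule targets it → [l].
/e/ (word-final) is in the target of rule 2 but the environment (before a voiced consonant) is not met → [e].

[fuːrmuːniːdaːle]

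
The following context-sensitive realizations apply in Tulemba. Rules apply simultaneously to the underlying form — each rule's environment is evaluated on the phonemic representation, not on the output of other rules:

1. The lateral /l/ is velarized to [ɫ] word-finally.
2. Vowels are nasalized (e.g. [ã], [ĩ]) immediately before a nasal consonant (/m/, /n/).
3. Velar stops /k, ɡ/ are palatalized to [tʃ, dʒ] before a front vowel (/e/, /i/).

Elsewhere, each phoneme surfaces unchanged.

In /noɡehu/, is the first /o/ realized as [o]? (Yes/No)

/o/ (between /n/ and /ɡ/) is in the target of rule 2 but the environment (before a nasal consonant) is not met → [o].
The actual realization is [o], which matches [o].

Yes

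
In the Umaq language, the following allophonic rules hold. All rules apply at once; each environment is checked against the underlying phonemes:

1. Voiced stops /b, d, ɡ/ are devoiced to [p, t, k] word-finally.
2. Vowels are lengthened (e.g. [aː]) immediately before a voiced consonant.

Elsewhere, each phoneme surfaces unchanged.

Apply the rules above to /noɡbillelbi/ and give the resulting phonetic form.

/n/ — not in any rule's target class → [n].
/o/ — between /n/ and /ɡ/, before a voiced consonant — surfaces as [oː] (rule 2).
/ɡ/ (between /o/ and /b/) fails the environment for rule 1, so it stays [ɡ].
/b/ (between /ɡ/ and /i/) fails the environment for rule 1, so it stays [b].
/i/ (between /b/ and /l/) occurs before a voiced consonant → [iː] by rule 2.
/l/ (between /i/ and /l/): no rule targets it → [l].
/l/ stays [l].
/e/ — between /l/ and /l/, before a voiced consonant — surfaces as [eː] (rule 2).
/l/ — not in any rule's target class → [l].
/b/ (between /l/ and /i/) fails the environment for rule 1, so it stays [b].
/i/ (word-final): rule 2 targets it, but not before a voiced consonant → unchanged [i].

[noːɡbiːlleːlbi]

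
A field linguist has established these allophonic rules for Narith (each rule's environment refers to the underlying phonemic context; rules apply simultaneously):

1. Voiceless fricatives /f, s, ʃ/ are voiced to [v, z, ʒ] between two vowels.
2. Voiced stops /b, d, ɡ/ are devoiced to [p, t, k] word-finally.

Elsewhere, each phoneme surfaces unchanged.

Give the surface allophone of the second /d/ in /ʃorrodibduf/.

[d]

/d/ (between /b/ and /u/) is in the target of rule 2 but the environment (word-finally) is not met → [d].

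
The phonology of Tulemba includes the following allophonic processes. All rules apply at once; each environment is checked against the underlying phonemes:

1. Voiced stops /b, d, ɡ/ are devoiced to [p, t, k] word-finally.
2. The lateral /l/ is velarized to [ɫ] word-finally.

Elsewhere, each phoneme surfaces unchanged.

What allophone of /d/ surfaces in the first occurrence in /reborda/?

[d]

/d/ — between /r/ and /a/; rule 1 does not apply here → [d].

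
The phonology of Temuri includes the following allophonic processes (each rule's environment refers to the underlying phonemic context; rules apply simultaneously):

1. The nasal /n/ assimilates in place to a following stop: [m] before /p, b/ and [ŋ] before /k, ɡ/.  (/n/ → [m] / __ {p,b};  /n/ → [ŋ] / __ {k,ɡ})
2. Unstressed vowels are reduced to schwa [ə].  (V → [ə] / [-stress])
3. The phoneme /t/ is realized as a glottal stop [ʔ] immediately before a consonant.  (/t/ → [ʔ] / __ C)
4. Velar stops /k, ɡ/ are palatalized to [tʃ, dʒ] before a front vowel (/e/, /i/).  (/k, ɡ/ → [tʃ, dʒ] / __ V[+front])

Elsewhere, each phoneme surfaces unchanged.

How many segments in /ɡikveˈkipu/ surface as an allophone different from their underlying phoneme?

5

Segments that undergo a rule: /ɡ/ → [dʒ] (rule 4); /i/ → [ə] (rule 2); /e/ → [ə] (rule 2); /k/ → [tʃ] (rule 4); /u/ → [ə] (rule 2).
All other segments surface unchanged.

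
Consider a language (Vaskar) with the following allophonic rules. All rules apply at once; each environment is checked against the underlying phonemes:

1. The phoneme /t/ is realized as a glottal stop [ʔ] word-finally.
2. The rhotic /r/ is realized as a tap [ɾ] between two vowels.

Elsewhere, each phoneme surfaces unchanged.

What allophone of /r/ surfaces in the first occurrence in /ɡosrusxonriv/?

[r]

/r/ — between /s/ and /u/; rule 2 does not apply here → [r].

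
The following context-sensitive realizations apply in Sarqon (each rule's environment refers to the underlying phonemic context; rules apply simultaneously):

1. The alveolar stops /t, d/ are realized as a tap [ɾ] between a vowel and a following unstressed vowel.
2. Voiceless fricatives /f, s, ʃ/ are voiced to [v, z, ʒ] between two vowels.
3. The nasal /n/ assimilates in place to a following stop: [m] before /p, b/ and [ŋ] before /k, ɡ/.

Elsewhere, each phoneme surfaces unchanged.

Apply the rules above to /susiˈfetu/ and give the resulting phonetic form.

[suziˈveɾu]

/s/ — word-initial; rule 2 does not apply here → [s].
/s/ — between /u/ and /i/, between two vowels — surfaces as [z] (rule 2).
/f/ (between /i/ and /e/): between two vowels, so rule 2 applies → [v].
Rule 1 applies to /t/ (between /e/ and /u/: between a vowel and a following unstressed vowel) → [ɾ].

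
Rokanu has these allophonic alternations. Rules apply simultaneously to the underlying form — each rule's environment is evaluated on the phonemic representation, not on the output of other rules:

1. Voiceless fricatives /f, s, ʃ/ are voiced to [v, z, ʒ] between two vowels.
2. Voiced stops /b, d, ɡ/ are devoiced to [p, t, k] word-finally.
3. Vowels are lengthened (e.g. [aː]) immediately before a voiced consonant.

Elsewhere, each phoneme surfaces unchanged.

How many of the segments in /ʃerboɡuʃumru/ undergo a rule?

4

Segments that undergo a rule: /e/ → [eː] (rule 3); /o/ → [oː] (rule 3); /ʃ/ → [ʒ] (rule 1); /u/ → [uː] (rule 3).
All other segments surface unchanged.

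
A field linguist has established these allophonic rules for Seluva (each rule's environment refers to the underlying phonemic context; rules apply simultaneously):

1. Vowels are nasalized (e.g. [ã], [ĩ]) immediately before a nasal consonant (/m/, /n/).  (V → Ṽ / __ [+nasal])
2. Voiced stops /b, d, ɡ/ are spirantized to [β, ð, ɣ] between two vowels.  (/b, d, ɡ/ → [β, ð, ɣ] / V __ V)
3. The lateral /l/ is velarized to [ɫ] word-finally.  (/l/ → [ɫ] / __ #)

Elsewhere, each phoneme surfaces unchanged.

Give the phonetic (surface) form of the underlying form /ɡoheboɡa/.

/ɡ/ (word-initial): rule 2 targets it, but not between two vowels → unchanged [ɡ].
/o/ — between /ɡ/ and /h/; rule 1 does not apply here → [o].
/h/ stays [h].
/e/ — between /h/ and /b/; rule 1 does not apply here → [e].
/b/ (between /e/ and /o/) occurs between two vowels → [β] by rule 2.
/o/ (between /b/ and /ɡ/) is in the target of rule 1 but the environment (before a nasal consonant) is not met → [o].
/ɡ/ (between /o/ and /a/) occurs between two vowels → [ɣ] by rule 2.
/a/ (word-final) is in the target of rule 1 but the environment (before a nasal consonant) is not met → [a].

[ɡoheβoɣa]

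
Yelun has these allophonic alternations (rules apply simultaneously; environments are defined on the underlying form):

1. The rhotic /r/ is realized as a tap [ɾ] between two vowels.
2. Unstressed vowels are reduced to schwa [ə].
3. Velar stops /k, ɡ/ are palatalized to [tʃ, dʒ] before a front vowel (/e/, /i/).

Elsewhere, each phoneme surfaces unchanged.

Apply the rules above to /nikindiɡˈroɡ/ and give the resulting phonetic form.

[nətʃəndəɡˈroɡ]

/n/ — not in any rule's target class → [n].
/i/ meets the environment for rule 2 (in an unstressed syllable) → [ə].
/k/ meets the environment for rule 3 (before a front vowel) → [tʃ].
/i/ (between /k/ and /n/): in an unstressed syllable, so rule 2 applies → [ə].
/n/ (between /i/ and /d/): no rule targets it → [n].
/d/ (between /n/ and /i/) is unaffected → [d].
/i/ (between /d/ and /ɡ/): in an unstressed syllable, so rule 2 applies → [ə].
/ɡ/ (between /i/ and /r/) fails the environment for rule 3, so it stays [ɡ].
/r/ (between /ɡ/ and /o/) is in the target of rule 1 but the environment (between two vowels) is not met → [r].
/o/ (between /r/ and /ɡ/) is in the target of rule 2 but the environment (in an unstressed syllable) is not met → [o].
/ɡ/ (word-final) is in the target of rule 3 but the environment (before a front vowel) is not met → [ɡ].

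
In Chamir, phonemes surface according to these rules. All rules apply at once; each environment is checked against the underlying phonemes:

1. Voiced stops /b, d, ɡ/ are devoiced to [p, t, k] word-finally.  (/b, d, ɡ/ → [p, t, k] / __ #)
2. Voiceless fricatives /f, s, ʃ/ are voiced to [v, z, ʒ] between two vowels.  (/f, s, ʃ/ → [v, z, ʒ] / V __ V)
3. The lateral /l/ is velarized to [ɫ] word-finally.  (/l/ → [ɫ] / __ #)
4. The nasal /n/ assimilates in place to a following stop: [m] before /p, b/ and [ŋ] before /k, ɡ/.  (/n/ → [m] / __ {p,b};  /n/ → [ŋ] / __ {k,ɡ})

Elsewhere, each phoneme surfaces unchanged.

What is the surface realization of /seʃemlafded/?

/s/ (word-initial) fails the environment for rule 2, so it stays [s].
/e/ (between /s/ and /ʃ/): no rule targets it → [e].
/ʃ/ (between /e/ and /e/): between two vowels, so rule 2 applies → [ʒ].
/e/ stays [e].
/m/ (between /e/ and /l/): no rule targets it → [m].
/l/ (between /m/ and /a/) is in the target of rule 3 but the environment (word-finally) is not met → [l].
/a/ (between /l/ and /f/) is unaffected → [a].
/f/ — between /a/ and /d/; rule 2 does not apply here → [f].
/d/ (between /f/ and /e/): rule 1 targets it, but not word-finally → unchanged [d].
/e/ (between /d/ and /d/): no rule targets it → [e].
/d/ (word-final) occurs word-finally → [t] by rule 1.

[seʒemlafdet]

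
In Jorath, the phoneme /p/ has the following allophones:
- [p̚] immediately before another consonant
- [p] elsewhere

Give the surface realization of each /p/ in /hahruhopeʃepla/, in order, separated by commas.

Occurrence 1 (position 8): no conditioning environment matches → elsewhere allophone [p].
Occurrence 2 (position 12): immediately before another consonant → [p̚].

[p], [p̚]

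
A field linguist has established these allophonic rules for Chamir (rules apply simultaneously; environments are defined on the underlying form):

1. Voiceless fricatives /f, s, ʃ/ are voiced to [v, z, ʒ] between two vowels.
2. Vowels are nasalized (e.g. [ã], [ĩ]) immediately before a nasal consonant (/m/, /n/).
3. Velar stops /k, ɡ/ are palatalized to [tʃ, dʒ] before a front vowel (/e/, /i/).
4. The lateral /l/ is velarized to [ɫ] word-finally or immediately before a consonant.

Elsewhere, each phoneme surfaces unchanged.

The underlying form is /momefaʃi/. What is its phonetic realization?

/m/ stays [m].
/o/ — between /m/ and /m/, before a nasal consonant — surfaces as [õ] (rule 2).
/m/ — not in any rule's target class → [m].
/e/ (between /m/ and /f/): rule 2 targets it, but not before a nasal consonant → unchanged [e].
/f/ meets the environment for rule 1 (between two vowels) → [v].
/a/ (between /f/ and /ʃ/) is in the target of rule 2 but the environment (before a nasal consonant) is not met → [a].
Rule 1 applies to /ʃ/ (between /a/ and /i/: between two vowels) → [ʒ].
/i/ (word-final): rule 2 targets it, but not before a nasal consonant → unchanged [i].

[mõmevaʒi]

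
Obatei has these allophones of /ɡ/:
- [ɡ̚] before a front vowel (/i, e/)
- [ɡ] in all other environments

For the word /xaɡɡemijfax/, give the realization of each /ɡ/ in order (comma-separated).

[ɡ], [ɡ̚]

Occurrence 1 (position 3): no conditioning environment matches → elsewhere allophone [ɡ].
Occurrence 2 (position 4): before a front vowel (/i, e/) → [ɡ̚].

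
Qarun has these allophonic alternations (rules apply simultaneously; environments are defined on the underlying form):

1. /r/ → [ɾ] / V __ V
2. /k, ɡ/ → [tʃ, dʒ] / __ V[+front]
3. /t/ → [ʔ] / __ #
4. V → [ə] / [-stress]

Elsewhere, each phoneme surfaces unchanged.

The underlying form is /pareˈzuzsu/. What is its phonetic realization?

[pəɾəˈzuzsə]

/p/ — not in any rule's target class → [p].
/a/ — between /p/ and /r/, in an unstressed syllable — surfaces as [ə] (rule 4).
/r/ (between /a/ and /e/): between two vowels, so rule 1 applies → [ɾ].
/e/ (between /r/ and /z/) occurs in an unstressed syllable → [ə] by rule 4.
/z/ (between /e/ and /u/): no rule targets it → [z].
/u/ — between /z/ and /z/; rule 4 does not apply here → [u].
/z/ (between /u/ and /s/): no rule targets it → [z].
/s/ — not in any rule's target class → [s].
/u/ (word-final): in an unstressed syllable, so rule 4 applies → [ə].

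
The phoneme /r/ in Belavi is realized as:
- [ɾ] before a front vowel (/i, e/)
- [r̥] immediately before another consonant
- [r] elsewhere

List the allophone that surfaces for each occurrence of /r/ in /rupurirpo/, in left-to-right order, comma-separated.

[r], [ɾ], [r̥]

Occurrence 1 (position 1): no conditioning environment matches → elsewhere allophone [r].
Occurrence 2 (position 5): before a front vowel (/i, e/) → [ɾ].
Occurrence 3 (position 7): immediately before another consonant → [r̥].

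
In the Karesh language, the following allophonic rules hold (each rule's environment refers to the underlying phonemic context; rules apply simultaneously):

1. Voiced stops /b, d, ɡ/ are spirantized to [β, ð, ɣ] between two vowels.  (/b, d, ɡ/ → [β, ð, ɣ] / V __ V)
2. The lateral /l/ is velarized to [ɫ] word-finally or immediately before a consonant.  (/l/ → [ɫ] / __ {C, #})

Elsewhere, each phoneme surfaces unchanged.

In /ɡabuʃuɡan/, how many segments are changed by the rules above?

2

Segments that undergo a rule: /b/ → [β] (rule 1); /ɡ/ → [ɣ] (rule 1).
All other segments surface unchanged.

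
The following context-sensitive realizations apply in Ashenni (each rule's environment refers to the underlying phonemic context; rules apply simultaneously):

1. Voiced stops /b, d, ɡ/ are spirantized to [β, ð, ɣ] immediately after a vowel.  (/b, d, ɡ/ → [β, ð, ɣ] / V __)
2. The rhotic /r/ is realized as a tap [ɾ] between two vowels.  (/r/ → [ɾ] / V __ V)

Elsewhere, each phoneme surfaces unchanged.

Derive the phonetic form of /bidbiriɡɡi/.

[biðbiɾiɣɡi]

/b/ — word-initial; rule 1 does not apply here → [b].
/i/ (between /b/ and /d/) is unaffected → [i].
/d/ (between /i/ and /b/): immediately after a vowel, so rule 1 applies → [ð].
/b/ (between /d/ and /i/): rule 1 targets it, but not immediately after a vowel → unchanged [b].
/i/ (between /b/ and /r/) is unaffected → [i].
Rule 2 applies to /r/ (between /i/ and /i/: between two vowels) → [ɾ].
/i/ stays [i].
Rule 1 applies to /ɡ/ (between /i/ and /ɡ/: immediately after a vowel) → [ɣ].
/ɡ/ (between /ɡ/ and /i/) fails the environment for rule 1, so it stays [ɡ].
/i/ (word-final): no rule targets it → [i].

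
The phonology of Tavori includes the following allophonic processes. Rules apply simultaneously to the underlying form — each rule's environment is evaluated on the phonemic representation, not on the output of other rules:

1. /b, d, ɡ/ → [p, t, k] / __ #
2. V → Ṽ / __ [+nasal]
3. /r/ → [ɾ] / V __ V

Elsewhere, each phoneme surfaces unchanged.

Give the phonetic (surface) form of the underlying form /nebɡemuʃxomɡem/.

[nebɡẽmuʃxõmɡẽm]

/e/ (between /n/ and /b/): rule 2 targets it, but not before a nasal consonant → unchanged [e].
/b/ (between /e/ and /ɡ/) is in the target of rule 1 but the environment (word-finally) is not met → [b].
/ɡ/ — between /b/ and /e/; rule 1 does not apply here → [ɡ].
/e/ (between /ɡ/ and /m/): before a nasal consonant, so rule 2 applies → [ẽ].
/u/ (between /m/ and /ʃ/) is in the target of rule 2 but the environment (before a nasal consonant) is not met → [u].
/o/ — between /x/ and /m/, before a nasal consonant — surfaces as [õ] (rule 2).
/ɡ/ — between /m/ and /e/; rule 1 does not apply here → [ɡ].
/e/ — between /ɡ/ and /m/, before a nasal consonant — surfaces as [ẽ] (rule 2).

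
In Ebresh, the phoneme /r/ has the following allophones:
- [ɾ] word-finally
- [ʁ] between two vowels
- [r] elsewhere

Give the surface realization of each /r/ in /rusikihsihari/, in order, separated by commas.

[r], [ʁ]

Occurrence 1 (position 1): no conditioning environment matches → elsewhere allophone [r].
Occurrence 2 (position 12): between two vowels → [ʁ].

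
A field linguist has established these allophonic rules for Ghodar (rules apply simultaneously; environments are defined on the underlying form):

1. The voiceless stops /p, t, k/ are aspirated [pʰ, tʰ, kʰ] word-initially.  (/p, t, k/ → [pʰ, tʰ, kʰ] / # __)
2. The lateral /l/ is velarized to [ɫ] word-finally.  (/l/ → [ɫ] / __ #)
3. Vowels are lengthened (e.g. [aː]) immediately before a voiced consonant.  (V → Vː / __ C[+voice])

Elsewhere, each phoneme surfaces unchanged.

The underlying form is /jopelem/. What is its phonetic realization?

/j/ (word-initial) is unaffected → [j].
/o/ — between /j/ and /p/; rule 3 does not apply here → [o].
/p/ (between /o/ and /e/): rule 1 targets it, but not word-initially → unchanged [p].
Rule 3 applies to /e/ (between /p/ and /l/: before a voiced consonant) → [eː].
/l/ (between /e/ and /e/) fails the environment for rule 2, so it stays [l].
/e/ (between /l/ and /m/): before a voiced consonant, so rule 3 applies → [eː].
/m/ — not in any rule's target class → [m].

[jopeːleːm]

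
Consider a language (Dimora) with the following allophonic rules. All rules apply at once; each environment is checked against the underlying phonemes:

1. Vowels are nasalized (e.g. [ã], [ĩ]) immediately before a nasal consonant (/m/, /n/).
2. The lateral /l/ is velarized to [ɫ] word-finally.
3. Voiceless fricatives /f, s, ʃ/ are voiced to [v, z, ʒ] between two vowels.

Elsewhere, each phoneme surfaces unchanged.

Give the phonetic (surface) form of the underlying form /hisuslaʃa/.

/h/ (word-initial): no rule targets it → [h].
/i/ — between /h/ and /s/; rule 1 does not apply here → [i].
Rule 3 applies to /s/ (between /i/ and /u/: between two vowels) → [z].
/u/ (between /s/ and /s/): rule 1 targets it, but not before a nasal consonant → unchanged [u].
/s/ — between /u/ and /l/; rule 3 does not apply here → [s].
/l/ — between /s/ and /a/; rule 2 does not apply here → [l].
/a/ (between /l/ and /ʃ/) fails the environment for rule 1, so it stays [a].
/ʃ/ (between /a/ and /a/): between two vowels, so rule 3 applies → [ʒ].
/a/ (word-final): rule 1 targets it, but not before a nasal consonant → unchanged [a].

[hizuslaʒa]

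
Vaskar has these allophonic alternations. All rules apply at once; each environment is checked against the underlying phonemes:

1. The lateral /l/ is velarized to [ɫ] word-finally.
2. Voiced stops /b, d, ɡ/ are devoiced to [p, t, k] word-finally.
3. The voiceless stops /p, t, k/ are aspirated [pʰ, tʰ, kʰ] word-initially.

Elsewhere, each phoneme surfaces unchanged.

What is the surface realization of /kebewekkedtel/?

[kʰebewekkedteɫ]

/k/ (word-initial) occurs word-initially → [kʰ] by rule 3.
/e/ stays [e].
/b/ (between /e/ and /e/): rule 2 targets it, but not word-finally → unchanged [b].
/e/ stays [e].
/w/ (between /e/ and /e/) is unaffected → [w].
/e/ (between /w/ and /k/) is unaffected → [e].
/k/ (between /e/ and /k/) fails the environment for rule 3, so it stays [k].
/k/ — between /k/ and /e/; rule 3 does not apply here → [k].
/e/ — not in any rule's target class → [e].
/d/ (between /e/ and /t/): rule 2 targets it, but not word-finally → unchanged [d].
/t/ — between /d/ and /e/; rule 3 does not apply here → [t].
/e/ stays [e].
Rule 1 applies to /l/ (word-final: word-finally) → [ɫ].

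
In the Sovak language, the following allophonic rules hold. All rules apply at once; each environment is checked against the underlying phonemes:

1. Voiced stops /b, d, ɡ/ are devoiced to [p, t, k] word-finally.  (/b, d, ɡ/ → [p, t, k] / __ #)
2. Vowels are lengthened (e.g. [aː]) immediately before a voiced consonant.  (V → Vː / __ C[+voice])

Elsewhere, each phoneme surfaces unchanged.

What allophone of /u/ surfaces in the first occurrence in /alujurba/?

[uː]

Rule 2 applies to /u/ (between /l/ and /j/: before a voiced consonant) → [uː].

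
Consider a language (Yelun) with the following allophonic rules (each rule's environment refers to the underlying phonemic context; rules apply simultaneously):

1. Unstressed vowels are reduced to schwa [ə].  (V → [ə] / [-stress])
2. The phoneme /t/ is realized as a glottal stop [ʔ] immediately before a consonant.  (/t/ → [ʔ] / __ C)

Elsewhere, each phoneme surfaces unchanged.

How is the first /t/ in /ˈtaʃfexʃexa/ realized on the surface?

/t/ — word-initial; rule 2 does not apply here → [t].

[t]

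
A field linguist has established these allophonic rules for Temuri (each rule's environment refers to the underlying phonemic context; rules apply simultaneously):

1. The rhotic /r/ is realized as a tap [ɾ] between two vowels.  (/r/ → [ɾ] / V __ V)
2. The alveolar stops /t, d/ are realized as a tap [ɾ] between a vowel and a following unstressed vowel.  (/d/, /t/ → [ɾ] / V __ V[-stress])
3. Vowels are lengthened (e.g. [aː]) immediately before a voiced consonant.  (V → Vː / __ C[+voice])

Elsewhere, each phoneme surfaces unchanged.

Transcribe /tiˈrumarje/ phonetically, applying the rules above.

/t/ — word-initial; rule 2 does not apply here → [t].
Rule 3 applies to /i/ (between /t/ and /r/: before a voiced consonant) → [iː].
/r/ (between /i/ and /u/) occurs between two vowels → [ɾ] by rule 1.
Rule 3 applies to /u/ (between /r/ and /m/: before a voiced consonant) → [uː].
/m/ (between /u/ and /a/) is unaffected → [m].
Rule 3 applies to /a/ (between /m/ and /r/: before a voiced consonant) → [aː].
/r/ — between /a/ and /j/; rule 1 does not apply here → [r].
/j/ (between /r/ and /e/) is unaffected → [j].
/e/ (word-final) fails the environment for rule 3, so it stays [e].

[tiːˈɾuːmaːrje]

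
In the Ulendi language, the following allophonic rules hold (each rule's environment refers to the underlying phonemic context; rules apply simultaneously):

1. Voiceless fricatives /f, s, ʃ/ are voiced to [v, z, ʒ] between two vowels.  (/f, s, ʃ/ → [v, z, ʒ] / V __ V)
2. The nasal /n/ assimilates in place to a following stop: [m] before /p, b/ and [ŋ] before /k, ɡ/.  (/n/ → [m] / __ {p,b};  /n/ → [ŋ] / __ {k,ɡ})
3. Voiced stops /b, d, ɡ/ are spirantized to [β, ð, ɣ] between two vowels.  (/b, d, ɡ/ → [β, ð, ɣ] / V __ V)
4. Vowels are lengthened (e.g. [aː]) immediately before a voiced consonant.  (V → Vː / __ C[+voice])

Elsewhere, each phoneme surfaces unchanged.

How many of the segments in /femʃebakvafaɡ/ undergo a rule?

5

Segments that undergo a rule: /e/ → [eː] (rule 4); /e/ → [eː] (rule 4); /b/ → [β] (rule 3); /f/ → [v] (rule 1); /a/ → [aː] (rule 4).
All other segments surface unchanged.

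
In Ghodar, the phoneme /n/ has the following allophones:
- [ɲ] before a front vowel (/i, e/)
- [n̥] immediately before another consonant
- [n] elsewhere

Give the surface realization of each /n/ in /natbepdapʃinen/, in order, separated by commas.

Occurrence 1 (position 1): no conditioning environment matches → elsewhere allophone [n].
Occurrence 2 (position 12): before a front vowel (/i, e/) → [ɲ].
Occurrence 3 (position 14): no conditioning environment matches → elsewhere allophone [n].

[n], [ɲ], [n]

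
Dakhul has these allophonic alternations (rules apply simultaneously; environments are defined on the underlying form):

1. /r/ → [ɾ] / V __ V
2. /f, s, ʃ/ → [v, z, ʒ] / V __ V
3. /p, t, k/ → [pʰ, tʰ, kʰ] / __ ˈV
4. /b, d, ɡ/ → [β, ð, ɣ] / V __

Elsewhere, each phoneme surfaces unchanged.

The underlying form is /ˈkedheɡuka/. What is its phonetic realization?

/k/ meets the environment for rule 3 (immediately before a stressed vowel) → [kʰ].
/e/ (between /k/ and /d/) is unaffected → [e].
/d/ — between /e/ and /h/, immediately after a vowel — surfaces as [ð] (rule 4).
/h/ stays [h].
/e/ stays [e].
/ɡ/ (between /e/ and /u/) occurs immediately after a vowel → [ɣ] by rule 4.
/u/ (between /ɡ/ and /k/) is unaffected → [u].
/k/ (between /u/ and /a/) fails the environment for rule 3, so it stays [k].
/a/ stays [a].

[ˈkʰeðheɣuka]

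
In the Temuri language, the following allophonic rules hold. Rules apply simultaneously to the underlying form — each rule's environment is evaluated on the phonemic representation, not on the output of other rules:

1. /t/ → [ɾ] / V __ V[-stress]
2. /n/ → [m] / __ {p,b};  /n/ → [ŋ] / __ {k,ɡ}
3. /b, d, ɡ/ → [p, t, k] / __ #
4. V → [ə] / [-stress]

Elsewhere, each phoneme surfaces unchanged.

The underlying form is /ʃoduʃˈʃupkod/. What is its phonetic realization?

[ʃədəʃˈʃupkət]

/ʃ/ stays [ʃ].
Rule 4 applies to /o/ (between /ʃ/ and /d/: in an unstressed syllable) → [ə].
/d/ (between /o/ and /u/) is in the target of rule 3 but the environment (word-finally) is not met → [d].
/u/ — between /d/ and /ʃ/, in an unstressed syllable — surfaces as [ə] (rule 4).
/ʃ/ stays [ʃ].
/ʃ/ (between /ʃ/ and /u/): no rule targets it → [ʃ].
/u/ (between /ʃ/ and /p/) is in the target of rule 4 but the environment (in an unstressed syllable) is not met → [u].
/p/ (between /u/ and /k/): no rule targets it → [p].
/k/ (between /p/ and /o/) is unaffected → [k].
/o/ (between /k/ and /d/) occurs in an unstressed syllable → [ə] by rule 4.
/d/ (word-final) occurs word-finally → [t] by rule 3.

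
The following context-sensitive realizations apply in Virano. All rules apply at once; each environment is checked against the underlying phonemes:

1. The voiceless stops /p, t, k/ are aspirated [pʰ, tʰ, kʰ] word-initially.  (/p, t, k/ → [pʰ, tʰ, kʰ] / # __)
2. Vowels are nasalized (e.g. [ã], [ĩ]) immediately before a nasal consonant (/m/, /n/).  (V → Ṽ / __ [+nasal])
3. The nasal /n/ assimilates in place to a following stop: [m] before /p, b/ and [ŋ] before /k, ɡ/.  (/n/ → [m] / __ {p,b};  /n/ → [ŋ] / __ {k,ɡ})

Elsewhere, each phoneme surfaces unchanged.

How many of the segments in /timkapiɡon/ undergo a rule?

3

Segments that undergo a rule: /t/ → [tʰ] (rule 1); /i/ → [ĩ] (rule 2); /o/ → [õ] (rule 2).
All other segments surface unchanged.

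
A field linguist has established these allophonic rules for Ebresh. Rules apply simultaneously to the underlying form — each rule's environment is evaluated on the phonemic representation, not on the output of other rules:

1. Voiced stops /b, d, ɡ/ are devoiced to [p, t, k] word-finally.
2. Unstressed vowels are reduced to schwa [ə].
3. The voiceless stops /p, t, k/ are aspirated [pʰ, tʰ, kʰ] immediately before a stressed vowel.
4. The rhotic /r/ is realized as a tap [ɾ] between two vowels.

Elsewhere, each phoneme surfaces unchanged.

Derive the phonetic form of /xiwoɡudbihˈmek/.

[xəwəɡədbəhˈmek]

/i/ — between /x/ and /w/, in an unstressed syllable — surfaces as [ə] (rule 2).
/o/ — between /w/ and /ɡ/, in an unstressed syllable — surfaces as [ə] (rule 2).
/ɡ/ (between /o/ and /u/) fails the environment for rule 1, so it stays [ɡ].
/u/ — between /ɡ/ and /d/, in an unstressed syllable — surfaces as [ə] (rule 2).
/d/ (between /u/ and /b/) fails the environment for rule 1, so it stays [d].
/b/ (between /d/ and /i/) fails the environment for rule 1, so it stays [b].
/i/ (between /b/ and /h/): in an unstressed syllable, so rule 2 applies → [ə].
/e/ (between /m/ and /k/) is in the target of rule 2 but the environment (in an unstressed syllable) is not met → [e].
/k/ — word-final; rule 3 does not apply here → [k].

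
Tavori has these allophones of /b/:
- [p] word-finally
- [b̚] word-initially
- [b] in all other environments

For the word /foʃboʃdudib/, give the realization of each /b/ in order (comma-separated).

[b], [p]

Occurrence 1 (position 4): no conditioning environment matches → elsewhere allophone [b].
Occurrence 2 (position 11): word-finally → [p].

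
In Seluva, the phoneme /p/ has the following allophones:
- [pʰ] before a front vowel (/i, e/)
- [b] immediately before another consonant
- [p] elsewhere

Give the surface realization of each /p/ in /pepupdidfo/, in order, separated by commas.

Occurrence 1 (position 1): before a front vowel (/i, e/) → [pʰ].
Occurrence 2 (position 3): no conditioning environment matches → elsewhere allophone [p].
Occurrence 3 (position 5): immediately before another consonant → [b].

[pʰ], [p], [b]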